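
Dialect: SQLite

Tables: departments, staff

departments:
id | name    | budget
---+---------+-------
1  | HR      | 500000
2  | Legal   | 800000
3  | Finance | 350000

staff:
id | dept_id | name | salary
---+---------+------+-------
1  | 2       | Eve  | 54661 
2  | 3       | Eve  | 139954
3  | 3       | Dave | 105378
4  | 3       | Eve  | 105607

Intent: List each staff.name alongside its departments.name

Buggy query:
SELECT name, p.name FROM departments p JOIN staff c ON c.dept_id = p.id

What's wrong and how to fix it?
Bug: Both tables have a 'name' column; the unqualified reference is ambiguous

Fix: Qualify the column with its table alias (c.name)

Corrected query:
SELECT c.name, p.name FROM departments p JOIN staff c ON c.dept_id = p.id

Result:
name | name   
-----+--------
Eve  | Legal  
Eve  | Finance
Dave | Finance
Eve  | Finance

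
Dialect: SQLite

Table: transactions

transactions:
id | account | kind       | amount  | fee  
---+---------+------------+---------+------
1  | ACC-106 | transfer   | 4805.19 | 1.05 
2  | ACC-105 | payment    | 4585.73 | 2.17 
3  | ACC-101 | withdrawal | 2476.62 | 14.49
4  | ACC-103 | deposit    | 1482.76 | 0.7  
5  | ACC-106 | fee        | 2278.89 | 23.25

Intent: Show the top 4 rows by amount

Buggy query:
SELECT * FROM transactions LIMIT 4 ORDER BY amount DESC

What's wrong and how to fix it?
Bug: ORDER BY cannot follow LIMIT; LIMIT is the final clause

Fix: Sort with ORDER BY, then apply LIMIT

Corrected query:
SELECT * FROM transactions ORDER BY amount DESC LIMIT 4

Result:
id | account | kind       | amount  | fee  
---+---------+------------+---------+------
1  | ACC-106 | transfer   | 4805.19 | 1.05 
2  | ACC-105 | payment    | 4585.73 | 2.17 
3  | ACC-101 | withdrawal | 2476.62 | 14.49
5  | ACC-106 | fee        | 2278.89 | 23.25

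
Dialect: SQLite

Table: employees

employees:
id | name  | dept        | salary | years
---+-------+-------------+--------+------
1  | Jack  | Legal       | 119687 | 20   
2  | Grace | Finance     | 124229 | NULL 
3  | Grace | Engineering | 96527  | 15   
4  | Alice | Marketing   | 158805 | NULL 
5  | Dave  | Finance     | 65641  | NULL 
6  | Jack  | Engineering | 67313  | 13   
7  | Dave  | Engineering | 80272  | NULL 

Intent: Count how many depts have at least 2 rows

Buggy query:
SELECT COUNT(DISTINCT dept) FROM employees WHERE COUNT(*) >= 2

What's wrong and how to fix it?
Bug: WHERE filters individual rows, not groups, so a group-level COUNT is invalid there

Fix: Group first with HAVING COUNT(*) >= 2, then COUNT the resulting groups

Corrected query:
SELECT COUNT(*) FROM (SELECT dept FROM employees GROUP BY dept HAVING COUNT(*) >= 2)

Result:
COUNT(*)
--------
2       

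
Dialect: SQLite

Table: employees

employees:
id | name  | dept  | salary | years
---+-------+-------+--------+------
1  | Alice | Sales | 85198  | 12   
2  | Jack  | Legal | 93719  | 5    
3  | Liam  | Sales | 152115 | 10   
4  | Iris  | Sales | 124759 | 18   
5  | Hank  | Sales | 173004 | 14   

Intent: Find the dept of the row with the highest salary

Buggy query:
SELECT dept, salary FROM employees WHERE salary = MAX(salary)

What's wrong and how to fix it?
Bug: MAX(salary) is an aggregate and cannot be used directly in WHERE

Fix: Wrap MAX in a scalar subquery so WHERE compares against a single value

Corrected query:
SELECT dept, salary FROM employees WHERE salary = (SELECT MAX(salary) FROM employees)

Result:
dept  | salary
------+-------
Sales | 173004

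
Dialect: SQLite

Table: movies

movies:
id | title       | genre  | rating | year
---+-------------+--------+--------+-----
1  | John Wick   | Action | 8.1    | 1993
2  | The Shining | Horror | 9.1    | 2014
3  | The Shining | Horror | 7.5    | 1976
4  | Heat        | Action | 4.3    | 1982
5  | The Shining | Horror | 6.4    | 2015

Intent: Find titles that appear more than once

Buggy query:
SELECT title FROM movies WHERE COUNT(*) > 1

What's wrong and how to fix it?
Bug: WHERE can't reference COUNT(*); aggregates are computed after WHERE

Fix: Group first, then use HAVING for the count condition

Corrected query:
SELECT title FROM movies GROUP BY title HAVING COUNT(*) > 1

Result:
title      
-----------
The Shining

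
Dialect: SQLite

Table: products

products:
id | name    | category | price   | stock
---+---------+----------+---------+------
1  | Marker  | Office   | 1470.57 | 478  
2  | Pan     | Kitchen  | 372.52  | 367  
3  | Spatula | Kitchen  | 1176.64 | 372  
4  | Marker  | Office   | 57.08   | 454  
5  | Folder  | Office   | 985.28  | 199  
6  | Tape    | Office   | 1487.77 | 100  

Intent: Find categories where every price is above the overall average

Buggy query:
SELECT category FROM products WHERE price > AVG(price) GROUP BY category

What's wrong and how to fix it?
Bug: AVG() is an aggregate; it can't sit directly in WHERE

Fix: Use a subquery for AVG and a HAVING MIN(...) filter so the condition holds for every row in the group

Corrected query:
SELECT category FROM products GROUP BY category HAVING MIN(price) > (SELECT AVG(price) FROM products)

Result:
(no rows)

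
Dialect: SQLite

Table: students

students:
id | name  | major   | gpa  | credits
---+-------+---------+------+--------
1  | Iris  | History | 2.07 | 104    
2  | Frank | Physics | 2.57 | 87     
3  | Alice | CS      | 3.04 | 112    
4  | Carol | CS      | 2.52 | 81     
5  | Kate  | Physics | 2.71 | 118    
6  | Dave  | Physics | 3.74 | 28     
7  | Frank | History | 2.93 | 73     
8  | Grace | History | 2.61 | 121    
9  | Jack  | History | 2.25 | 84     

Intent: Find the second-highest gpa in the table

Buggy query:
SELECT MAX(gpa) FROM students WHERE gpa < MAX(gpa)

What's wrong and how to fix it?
Bug: The inner MAX is an aggregate inside WHERE, which is not allowed

Fix: Compute the overall MAX in a subquery, then take MAX of rows below it

Corrected query:
SELECT MAX(gpa) FROM students WHERE gpa < (SELECT MAX(gpa) FROM students)

Result:
MAX(gpa)
--------
3.04    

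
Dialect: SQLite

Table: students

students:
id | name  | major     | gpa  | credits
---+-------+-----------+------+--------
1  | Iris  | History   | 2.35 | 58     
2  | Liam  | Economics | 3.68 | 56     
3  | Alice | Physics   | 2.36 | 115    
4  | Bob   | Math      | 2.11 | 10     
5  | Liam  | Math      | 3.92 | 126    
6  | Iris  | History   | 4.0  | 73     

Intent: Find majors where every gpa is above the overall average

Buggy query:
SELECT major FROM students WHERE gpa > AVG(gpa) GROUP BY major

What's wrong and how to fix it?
Bug: AVG() is an aggregate; it can't sit directly in WHERE

Fix: Compute the overall average in a scalar subquery and compare each group's MIN against it in HAVING

Corrected query:
SELECT major FROM students GROUP BY major HAVING MIN(gpa) > (SELECT AVG(gpa) FROM students)

Result:
major    
---------
Economics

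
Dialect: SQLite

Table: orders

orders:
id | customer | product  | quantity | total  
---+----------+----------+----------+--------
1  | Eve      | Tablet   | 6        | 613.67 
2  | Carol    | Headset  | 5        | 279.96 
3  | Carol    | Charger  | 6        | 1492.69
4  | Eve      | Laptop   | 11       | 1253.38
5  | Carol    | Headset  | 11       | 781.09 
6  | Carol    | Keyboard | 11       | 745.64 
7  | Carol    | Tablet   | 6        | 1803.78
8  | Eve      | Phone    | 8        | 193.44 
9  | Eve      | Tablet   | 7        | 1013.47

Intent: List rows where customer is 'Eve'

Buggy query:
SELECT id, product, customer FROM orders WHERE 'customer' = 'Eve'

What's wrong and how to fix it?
Bug: 'customer' in single quotes is a string literal, not the column; the comparison is literal-vs-literal and never true

Fix: Reference the column as customer without single quotes

Corrected query:
SELECT id, product, customer FROM orders WHERE customer = 'Eve'

Result:
id | product | customer
---+---------+---------
1  | Tablet  | Eve     
4  | Laptop  | Eve     
8  | Phone   | Eve     
9  | Tablet  | Eve     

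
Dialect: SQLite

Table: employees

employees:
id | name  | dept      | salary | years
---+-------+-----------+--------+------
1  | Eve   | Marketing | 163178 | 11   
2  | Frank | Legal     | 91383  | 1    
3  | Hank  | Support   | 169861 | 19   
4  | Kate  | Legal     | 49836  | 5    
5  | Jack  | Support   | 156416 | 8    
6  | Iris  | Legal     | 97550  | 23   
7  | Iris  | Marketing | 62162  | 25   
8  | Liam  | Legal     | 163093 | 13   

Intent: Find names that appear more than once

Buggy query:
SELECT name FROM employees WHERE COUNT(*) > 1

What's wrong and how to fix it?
Bug: COUNT(*) is an aggregate and cannot be used in WHERE

Fix: Group first, then use HAVING for the count condition

Corrected query:
SELECT name FROM employees GROUP BY name HAVING COUNT(*) > 1

Result:
name
----
Iris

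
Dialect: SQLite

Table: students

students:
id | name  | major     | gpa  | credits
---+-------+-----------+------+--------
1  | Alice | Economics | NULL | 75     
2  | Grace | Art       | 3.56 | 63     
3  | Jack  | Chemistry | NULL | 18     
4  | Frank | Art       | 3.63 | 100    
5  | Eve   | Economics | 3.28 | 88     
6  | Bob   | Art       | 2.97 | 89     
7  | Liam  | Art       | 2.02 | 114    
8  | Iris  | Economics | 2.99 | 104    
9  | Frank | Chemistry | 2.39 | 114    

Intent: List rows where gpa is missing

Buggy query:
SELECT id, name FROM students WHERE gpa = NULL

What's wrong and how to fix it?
Bug: '= NULL' is always unknown in SQL three-valued logic, so no rows match

Fix: Replace '= NULL' with 'IS NULL'

Corrected query:
SELECT id, name FROM students WHERE gpa IS NULL

Result:
id | name 
---+------
1  | Alice
3  | Jack 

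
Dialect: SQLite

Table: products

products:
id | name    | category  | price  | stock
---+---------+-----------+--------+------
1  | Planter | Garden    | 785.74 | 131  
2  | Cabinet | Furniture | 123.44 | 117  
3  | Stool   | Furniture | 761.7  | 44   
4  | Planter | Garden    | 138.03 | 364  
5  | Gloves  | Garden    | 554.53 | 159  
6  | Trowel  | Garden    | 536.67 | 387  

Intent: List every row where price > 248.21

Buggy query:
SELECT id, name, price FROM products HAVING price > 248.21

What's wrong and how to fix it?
Bug: HAVING filters the output of aggregation, but this query has no GROUP BY and no aggregate functions, so SQLite rejects it (HAVING clause on a non-aggregate query); the condition here is per row

Fix: Use WHERE for row-level filtering

Corrected query:
SELECT id, name, price FROM products WHERE price > 248.21

Result:
id | name    | price 
---+---------+-------
1  | Planter | 785.74
3  | Stool   | 761.7 
5  | Gloves  | 554.53
6  | Trowel  | 536.67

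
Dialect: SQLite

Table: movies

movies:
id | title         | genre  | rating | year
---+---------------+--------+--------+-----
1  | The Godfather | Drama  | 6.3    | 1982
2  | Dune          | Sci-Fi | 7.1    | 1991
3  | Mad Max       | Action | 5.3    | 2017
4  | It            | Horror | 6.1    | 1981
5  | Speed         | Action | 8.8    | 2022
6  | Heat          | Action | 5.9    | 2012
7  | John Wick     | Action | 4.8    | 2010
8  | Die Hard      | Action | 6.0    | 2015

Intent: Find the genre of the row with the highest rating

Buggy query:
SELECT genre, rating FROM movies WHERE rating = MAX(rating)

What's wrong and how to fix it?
Bug: WHERE is evaluated per row; an aggregate over the whole table isn't defined there

Fix: Wrap MAX in a scalar subquery so WHERE compares against a single value

Corrected query:
SELECT genre, rating FROM movies WHERE rating = (SELECT MAX(rating) FROM movies)

Result:
genre  | rating
-------+-------
Action | 8.8   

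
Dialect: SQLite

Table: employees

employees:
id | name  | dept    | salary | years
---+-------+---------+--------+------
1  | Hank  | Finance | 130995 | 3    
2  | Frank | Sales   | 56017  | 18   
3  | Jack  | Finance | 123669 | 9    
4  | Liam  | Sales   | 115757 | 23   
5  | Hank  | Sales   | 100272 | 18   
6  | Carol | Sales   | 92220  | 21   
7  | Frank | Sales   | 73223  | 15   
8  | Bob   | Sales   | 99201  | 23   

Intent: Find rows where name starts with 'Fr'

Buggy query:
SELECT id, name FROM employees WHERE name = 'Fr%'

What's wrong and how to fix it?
Bug: '=' compares the literal string including the % character; pattern matching needs LIKE

Fix: Replace '=' with LIKE so 'Fr%' is treated as a pattern

Corrected query:
SELECT id, name FROM employees WHERE name LIKE 'Fr%'

Result:
id | name 
---+------
2  | Frank
7  | Frank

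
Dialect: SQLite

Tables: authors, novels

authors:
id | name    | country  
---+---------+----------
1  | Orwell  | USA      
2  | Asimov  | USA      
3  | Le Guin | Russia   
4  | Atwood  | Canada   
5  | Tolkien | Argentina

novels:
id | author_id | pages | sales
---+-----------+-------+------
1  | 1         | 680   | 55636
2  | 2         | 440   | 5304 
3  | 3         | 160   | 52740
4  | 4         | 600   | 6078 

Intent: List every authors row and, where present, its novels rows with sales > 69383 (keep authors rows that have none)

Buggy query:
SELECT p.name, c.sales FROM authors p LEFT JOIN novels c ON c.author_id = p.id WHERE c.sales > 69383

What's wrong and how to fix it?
Bug: A WHERE condition on the right-hand table after LEFT JOIN drops unmatched parents

Fix: Move the right-table condition into the ON clause so unmatched parents are kept

Corrected query:
SELECT p.name, c.sales FROM authors p LEFT JOIN novels c ON c.author_id = p.id AND c.sales > 69383

Result:
name    | sales
--------+------
Orwell  | NULL 
Asimov  | NULL 
Le Guin | NULL 
Atwood  | NULL 
Tolkien | NULL 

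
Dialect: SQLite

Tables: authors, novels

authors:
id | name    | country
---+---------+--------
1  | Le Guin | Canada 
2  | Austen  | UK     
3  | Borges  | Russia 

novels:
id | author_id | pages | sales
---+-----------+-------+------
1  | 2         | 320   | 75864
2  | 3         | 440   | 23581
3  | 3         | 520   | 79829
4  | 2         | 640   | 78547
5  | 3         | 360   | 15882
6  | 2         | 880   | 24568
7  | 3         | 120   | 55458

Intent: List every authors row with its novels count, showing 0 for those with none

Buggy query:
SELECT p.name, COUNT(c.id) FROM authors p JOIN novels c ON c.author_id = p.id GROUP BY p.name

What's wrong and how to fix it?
Bug: INNER JOIN drops authors rows that have no matching novels rows

Fix: Switch to LEFT JOIN to retain unmatched parent rows

Corrected query:
SELECT p.name, COUNT(c.id) FROM authors p LEFT JOIN novels c ON c.author_id = p.id GROUP BY p.name

Result:
name    | COUNT(c.id)
--------+------------
Austen  | 3          
Borges  | 4          
Le Guin | 0          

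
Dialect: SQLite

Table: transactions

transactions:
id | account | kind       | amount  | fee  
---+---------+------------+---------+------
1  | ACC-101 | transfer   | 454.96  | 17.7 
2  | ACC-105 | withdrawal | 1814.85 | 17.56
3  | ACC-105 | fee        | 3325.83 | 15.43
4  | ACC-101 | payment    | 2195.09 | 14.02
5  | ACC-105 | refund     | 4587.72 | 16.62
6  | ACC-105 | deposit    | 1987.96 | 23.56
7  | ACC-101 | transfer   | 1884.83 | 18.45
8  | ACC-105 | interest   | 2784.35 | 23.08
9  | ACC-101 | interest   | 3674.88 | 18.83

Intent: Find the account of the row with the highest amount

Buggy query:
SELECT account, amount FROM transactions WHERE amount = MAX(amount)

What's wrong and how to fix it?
Bug: WHERE is evaluated per row; an aggregate over the whole table isn't defined there

Fix: Use a subquery: WHERE amount = (SELECT MAX(amount) FROM transactions)

Corrected query:
SELECT account, amount FROM transactions WHERE amount = (SELECT MAX(amount) FROM transactions)

Result:
account | amount 
--------+--------
ACC-105 | 4587.72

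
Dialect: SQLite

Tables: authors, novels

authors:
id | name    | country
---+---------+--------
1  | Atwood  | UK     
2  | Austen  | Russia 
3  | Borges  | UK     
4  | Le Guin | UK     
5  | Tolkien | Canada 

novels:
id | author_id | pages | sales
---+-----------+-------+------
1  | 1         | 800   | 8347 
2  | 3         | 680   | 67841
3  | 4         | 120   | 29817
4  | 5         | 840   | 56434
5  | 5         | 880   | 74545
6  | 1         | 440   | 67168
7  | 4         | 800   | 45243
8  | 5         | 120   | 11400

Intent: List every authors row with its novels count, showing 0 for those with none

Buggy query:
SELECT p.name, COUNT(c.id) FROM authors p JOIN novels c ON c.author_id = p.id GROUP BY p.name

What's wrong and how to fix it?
Bug: An inner join excludes parents with zero children

Fix: Use LEFT JOIN so parents without children still appear (COUNT(c.id) gives 0)

Corrected query:
SELECT p.name, COUNT(c.id) FROM authors p LEFT JOIN novels c ON c.author_id = p.id GROUP BY p.name

Result:
name    | COUNT(c.id)
--------+------------
Atwood  | 2          
Austen  | 0          
Borges  | 1          
Le Guin | 2          
Tolkien | 3          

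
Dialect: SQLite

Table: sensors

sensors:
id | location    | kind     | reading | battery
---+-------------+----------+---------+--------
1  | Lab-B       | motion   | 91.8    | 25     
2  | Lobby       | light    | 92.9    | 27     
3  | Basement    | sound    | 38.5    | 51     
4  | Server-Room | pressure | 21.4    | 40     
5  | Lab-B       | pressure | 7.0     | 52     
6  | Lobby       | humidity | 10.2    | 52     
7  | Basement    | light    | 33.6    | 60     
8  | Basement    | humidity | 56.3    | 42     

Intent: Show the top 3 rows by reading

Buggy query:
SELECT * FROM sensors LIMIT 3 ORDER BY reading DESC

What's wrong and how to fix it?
Bug: ORDER BY cannot follow LIMIT; LIMIT is the final clause

Fix: Swap the clauses: ORDER BY first, then LIMIT

Corrected query:
SELECT * FROM sensors ORDER BY reading DESC LIMIT 3

Result:
id | location | kind     | reading | battery
---+----------+----------+---------+--------
2  | Lobby    | light    | 92.9    | 27     
1  | Lab-B    | motion   | 91.8    | 25     
8  | Basement | humidity | 56.3    | 42     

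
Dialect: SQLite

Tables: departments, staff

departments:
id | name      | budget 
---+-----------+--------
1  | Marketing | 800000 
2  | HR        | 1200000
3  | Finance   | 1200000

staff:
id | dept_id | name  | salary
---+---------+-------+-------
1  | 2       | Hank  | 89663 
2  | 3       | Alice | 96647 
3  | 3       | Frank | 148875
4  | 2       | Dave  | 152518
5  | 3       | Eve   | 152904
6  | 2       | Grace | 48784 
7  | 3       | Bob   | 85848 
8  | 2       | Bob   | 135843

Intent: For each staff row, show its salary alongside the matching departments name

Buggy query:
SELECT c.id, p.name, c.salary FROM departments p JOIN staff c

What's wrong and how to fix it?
Bug: JOIN with no ON clause produces a cartesian product; every staff row pairs with every departments row

Fix: Specify the join condition linking the foreign key to the parent id

Corrected query:
SELECT c.id, p.name, c.salary FROM departments p JOIN staff c ON c.dept_id = p.id

Result:
id | name    | salary
---+---------+-------
1  | HR      | 89663 
2  | Finance | 96647 
3  | Finance | 148875
4  | HR      | 152518
5  | Finance | 152904
6  | HR      | 48784 
7  | Finance | 85848 
8  | HR      | 135843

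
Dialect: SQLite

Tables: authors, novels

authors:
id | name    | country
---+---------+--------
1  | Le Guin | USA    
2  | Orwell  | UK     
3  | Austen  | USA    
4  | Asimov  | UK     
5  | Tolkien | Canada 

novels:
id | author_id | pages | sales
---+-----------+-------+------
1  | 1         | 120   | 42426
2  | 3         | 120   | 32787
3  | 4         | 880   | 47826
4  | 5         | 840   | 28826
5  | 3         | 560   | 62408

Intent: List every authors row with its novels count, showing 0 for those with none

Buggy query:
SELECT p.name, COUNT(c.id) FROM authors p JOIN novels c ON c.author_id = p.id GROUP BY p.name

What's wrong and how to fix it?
Bug: An inner join excludes parents with zero children

Fix: Switch to LEFT JOIN to retain unmatched parent rows

Corrected query:
SELECT p.name, COUNT(c.id) FROM authors p LEFT JOIN novels c ON c.author_id = p.id GROUP BY p.name

Result:
name    | COUNT(c.id)
--------+------------
Asimov  | 1          
Austen  | 2          
Le Guin | 1          
Orwell  | 0          
Tolkien | 1          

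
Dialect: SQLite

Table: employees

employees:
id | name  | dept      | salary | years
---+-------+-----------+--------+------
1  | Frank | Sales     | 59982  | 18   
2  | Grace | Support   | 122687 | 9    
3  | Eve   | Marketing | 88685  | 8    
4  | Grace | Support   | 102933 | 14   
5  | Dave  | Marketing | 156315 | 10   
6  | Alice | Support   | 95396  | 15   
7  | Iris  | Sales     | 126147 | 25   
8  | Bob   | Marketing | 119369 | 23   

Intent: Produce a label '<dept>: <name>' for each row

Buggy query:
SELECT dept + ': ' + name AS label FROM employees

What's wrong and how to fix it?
Bug: '+' is numeric addition; on text columns SQLite converts them to 0 instead of concatenating

Fix: Use the || operator for string concatenation

Corrected query:
SELECT dept || ': ' || name AS label FROM employees

Result:
label          
---------------
Sales: Frank   
Support: Grace 
Marketing: Eve 
Support: Grace 
Marketing: Dave
Support: Alice 
Sales: Iris    
Marketing: Bob 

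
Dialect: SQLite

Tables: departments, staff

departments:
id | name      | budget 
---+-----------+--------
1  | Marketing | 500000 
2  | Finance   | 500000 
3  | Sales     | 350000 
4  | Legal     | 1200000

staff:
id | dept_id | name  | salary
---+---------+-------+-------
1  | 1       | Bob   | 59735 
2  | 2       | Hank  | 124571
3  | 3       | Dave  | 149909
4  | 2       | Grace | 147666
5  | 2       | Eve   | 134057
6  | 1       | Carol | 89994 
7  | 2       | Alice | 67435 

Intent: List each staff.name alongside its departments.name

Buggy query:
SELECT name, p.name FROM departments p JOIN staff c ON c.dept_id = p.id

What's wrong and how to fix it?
Bug: 'name' exists in both joined tables, so the database can't tell which one is meant

Fix: Prefix ambiguous columns with the table alias

Corrected query:
SELECT c.name, p.name FROM departments p JOIN staff c ON c.dept_id = p.id

Result:
name  | name     
------+----------
Bob   | Marketing
Hank  | Finance  
Dave  | Sales    
Grace | Finance  
Eve   | Finance  
Carol | Marketing
Alice | Finance  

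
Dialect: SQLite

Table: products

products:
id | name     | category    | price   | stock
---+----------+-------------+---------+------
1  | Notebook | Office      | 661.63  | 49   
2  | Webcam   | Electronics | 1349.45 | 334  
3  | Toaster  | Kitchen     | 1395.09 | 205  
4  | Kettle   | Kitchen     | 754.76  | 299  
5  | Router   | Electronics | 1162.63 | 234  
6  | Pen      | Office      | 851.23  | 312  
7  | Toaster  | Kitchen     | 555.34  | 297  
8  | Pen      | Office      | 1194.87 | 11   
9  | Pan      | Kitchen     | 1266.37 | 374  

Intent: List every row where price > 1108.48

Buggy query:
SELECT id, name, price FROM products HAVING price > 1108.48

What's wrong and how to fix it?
Bug: HAVING filters the output of aggregation, but this query has no GROUP BY and no aggregate functions, so SQLite rejects it (HAVING clause on a non-aggregate query); the condition here is per row

Fix: Use WHERE for row-level filtering

Corrected query:
SELECT id, name, price FROM products WHERE price > 1108.48

Result:
id | name    | price  
---+---------+--------
2  | Webcam  | 1349.45
3  | Toaster | 1395.09
5  | Router  | 1162.63
8  | Pen     | 1194.87
9  | Pan     | 1266.37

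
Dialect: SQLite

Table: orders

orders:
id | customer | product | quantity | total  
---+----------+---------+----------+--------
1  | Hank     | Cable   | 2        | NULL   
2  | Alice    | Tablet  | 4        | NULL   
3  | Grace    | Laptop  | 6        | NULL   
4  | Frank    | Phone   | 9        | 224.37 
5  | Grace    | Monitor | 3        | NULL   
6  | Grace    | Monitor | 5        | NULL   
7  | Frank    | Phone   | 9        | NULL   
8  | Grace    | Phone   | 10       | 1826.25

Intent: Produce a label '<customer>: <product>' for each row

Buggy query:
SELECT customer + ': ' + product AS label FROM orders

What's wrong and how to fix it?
Bug: SQLite uses || for string concatenation; + coerces text to numbers (yielding 0)

Fix: Use the || operator for string concatenation

Corrected query:
SELECT customer || ': ' || product AS label FROM orders

Result:
label         
--------------
Hank: Cable   
Alice: Tablet 
Grace: Laptop 
Frank: Phone  
Grace: Monitor
Grace: Monitor
Frank: Phone  
Grace: Phone  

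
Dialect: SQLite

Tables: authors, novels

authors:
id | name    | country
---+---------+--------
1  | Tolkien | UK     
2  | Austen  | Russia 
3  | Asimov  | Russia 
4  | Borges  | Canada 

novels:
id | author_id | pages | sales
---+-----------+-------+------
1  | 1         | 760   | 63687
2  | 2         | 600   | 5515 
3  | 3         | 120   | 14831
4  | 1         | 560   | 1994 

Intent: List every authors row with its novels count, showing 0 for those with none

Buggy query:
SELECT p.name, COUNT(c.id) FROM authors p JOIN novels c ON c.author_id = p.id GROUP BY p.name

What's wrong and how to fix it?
Bug: An inner join excludes parents with zero children

Fix: Use LEFT JOIN so parents without children still appear (COUNT(c.id) gives 0)

Corrected query:
SELECT p.name, COUNT(c.id) FROM authors p LEFT JOIN novels c ON c.author_id = p.id GROUP BY p.name

Result:
name    | COUNT(c.id)
--------+------------
Asimov  | 1          
Austen  | 1          
Borges  | 0          
Tolkien | 2          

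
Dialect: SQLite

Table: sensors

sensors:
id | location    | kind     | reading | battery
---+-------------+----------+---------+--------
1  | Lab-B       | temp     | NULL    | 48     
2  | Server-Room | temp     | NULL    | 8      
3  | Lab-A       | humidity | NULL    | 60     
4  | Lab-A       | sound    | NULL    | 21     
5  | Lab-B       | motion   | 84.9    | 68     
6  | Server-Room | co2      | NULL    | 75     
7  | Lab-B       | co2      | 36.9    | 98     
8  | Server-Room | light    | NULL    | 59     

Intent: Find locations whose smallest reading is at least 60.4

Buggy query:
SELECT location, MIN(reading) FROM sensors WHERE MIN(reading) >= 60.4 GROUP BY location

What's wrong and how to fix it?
Bug: Aggregates like MIN are computed per group after WHERE runs

Fix: Use HAVING for the per-group MIN condition

Corrected query:
SELECT location, MIN(reading) FROM sensors GROUP BY location HAVING MIN(reading) >= 60.4

Result:
(no rows)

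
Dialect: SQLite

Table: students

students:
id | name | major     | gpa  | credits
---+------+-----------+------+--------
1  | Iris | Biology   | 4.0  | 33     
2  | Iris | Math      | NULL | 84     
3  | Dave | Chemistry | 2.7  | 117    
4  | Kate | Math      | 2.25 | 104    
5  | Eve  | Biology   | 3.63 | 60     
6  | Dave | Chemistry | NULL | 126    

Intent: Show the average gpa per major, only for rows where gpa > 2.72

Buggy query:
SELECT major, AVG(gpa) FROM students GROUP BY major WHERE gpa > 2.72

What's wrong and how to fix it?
Bug: Row-level WHERE must come before GROUP BY in the clause order

Fix: Place WHERE between FROM and GROUP BY

Corrected query:
SELECT major, AVG(gpa) FROM students WHERE gpa > 2.72 GROUP BY major

Result:
major   | AVG(gpa)
--------+---------
Biology | 3.815   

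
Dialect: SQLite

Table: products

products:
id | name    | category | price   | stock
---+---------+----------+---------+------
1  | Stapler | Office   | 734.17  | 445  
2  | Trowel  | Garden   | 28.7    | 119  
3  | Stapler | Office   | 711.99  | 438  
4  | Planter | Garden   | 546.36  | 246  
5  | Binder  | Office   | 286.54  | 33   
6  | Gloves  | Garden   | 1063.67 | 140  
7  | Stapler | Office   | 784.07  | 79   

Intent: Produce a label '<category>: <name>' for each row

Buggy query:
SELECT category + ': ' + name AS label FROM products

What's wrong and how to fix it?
Bug: SQLite uses || for string concatenation; + coerces text to numbers (yielding 0)

Fix: Replace + with || to concatenate text

Corrected query:
SELECT category || ': ' || name AS label FROM products

Result:
label          
---------------
Office: Stapler
Garden: Trowel 
Office: Stapler
Garden: Planter
Office: Binder 
Garden: Gloves 
Office: Stapler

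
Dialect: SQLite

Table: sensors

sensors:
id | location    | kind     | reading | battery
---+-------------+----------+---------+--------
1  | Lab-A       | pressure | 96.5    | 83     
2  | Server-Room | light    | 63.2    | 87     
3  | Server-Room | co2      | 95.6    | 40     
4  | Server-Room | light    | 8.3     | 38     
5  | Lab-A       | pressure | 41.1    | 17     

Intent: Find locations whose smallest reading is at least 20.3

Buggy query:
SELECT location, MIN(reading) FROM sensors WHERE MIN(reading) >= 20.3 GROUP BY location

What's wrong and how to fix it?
Bug: Aggregates like MIN are computed per group after WHERE runs

Fix: Use HAVING for the per-group MIN condition

Corrected query:
SELECT location, MIN(reading) FROM sensors GROUP BY location HAVING MIN(reading) >= 20.3

Result:
location | MIN(reading)
---------+-------------
Lab-A    | 41.1        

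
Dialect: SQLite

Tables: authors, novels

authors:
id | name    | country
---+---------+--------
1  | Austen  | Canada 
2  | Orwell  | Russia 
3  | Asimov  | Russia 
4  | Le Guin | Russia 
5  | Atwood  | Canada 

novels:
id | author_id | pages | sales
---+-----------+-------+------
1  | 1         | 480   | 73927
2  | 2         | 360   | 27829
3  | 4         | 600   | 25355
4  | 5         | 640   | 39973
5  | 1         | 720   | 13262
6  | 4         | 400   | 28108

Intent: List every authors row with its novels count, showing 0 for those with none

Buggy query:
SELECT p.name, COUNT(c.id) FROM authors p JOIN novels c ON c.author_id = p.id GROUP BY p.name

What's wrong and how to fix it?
Bug: An inner join excludes parents with zero children

Fix: Use LEFT JOIN so parents without children still appear (COUNT(c.id) gives 0)

Corrected query:
SELECT p.name, COUNT(c.id) FROM authors p LEFT JOIN novels c ON c.author_id = p.id GROUP BY p.name

Result:
name    | COUNT(c.id)
--------+------------
Asimov  | 0          
Atwood  | 1          
Austen  | 2          
Le Guin | 2          
Orwell  | 1          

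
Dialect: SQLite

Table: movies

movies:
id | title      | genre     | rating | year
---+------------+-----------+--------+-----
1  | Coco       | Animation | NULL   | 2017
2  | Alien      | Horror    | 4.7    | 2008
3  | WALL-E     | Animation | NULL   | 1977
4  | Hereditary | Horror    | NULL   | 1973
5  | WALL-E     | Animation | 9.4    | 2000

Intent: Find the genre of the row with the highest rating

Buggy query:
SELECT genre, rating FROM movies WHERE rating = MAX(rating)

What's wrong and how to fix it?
Bug: WHERE is evaluated per row; an aggregate over the whole table isn't defined there

Fix: Use a subquery: WHERE rating = (SELECT MAX(rating) FROM movies)

Corrected query:
SELECT genre, rating FROM movies WHERE rating = (SELECT MAX(rating) FROM movies)

Result:
genre     | rating
----------+-------
Animation | 9.4   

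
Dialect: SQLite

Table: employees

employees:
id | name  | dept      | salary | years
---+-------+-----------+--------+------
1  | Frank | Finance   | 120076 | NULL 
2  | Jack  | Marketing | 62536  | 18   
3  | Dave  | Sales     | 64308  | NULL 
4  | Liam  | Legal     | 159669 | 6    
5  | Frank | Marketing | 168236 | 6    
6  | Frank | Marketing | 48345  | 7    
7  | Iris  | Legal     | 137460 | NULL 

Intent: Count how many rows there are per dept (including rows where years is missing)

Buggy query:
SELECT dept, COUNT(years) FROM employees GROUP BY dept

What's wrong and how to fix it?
Bug: COUNT(years) skips NULLs, so groups with missing years are undercounted

Fix: Replace COUNT(years) with COUNT(*)

Corrected query:
SELECT dept, COUNT(*) FROM employees GROUP BY dept

Result:
dept      | COUNT(*)
----------+---------
Finance   | 1       
Legal     | 2       
Marketing | 3       
Sales     | 1       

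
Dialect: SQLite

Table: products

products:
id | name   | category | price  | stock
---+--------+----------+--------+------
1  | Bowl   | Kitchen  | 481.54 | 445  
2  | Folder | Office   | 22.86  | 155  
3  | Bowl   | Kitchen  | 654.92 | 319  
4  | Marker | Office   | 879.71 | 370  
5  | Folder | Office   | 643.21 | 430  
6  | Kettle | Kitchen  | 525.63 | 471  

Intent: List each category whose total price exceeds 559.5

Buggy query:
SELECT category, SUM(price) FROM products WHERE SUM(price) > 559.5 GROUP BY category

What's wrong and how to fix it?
Bug: SUM(price) is an aggregate, but WHERE filters rows before aggregation

Fix: Move the aggregate condition to a HAVING clause

Corrected query:
SELECT category, SUM(price) FROM products GROUP BY category HAVING SUM(price) > 559.5

Result:
category | SUM(price)
---------+-----------
Kitchen  | 1662.09   
Office   | 1545.78   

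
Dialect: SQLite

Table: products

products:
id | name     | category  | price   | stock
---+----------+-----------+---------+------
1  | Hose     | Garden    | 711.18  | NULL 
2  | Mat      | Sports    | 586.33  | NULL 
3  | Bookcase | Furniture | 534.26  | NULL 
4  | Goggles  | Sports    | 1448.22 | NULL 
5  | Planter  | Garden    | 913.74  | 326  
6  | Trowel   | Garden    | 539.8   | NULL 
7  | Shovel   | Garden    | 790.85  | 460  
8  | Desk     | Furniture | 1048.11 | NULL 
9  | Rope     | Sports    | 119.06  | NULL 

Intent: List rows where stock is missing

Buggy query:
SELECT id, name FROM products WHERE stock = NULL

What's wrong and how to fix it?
Bug: '= NULL' is always unknown in SQL three-valued logic, so no rows match

Fix: Replace '= NULL' with 'IS NULL'

Corrected query:
SELECT id, name FROM products WHERE stock IS NULL

Result:
id | name    
---+---------
1  | Hose    
2  | Mat     
3  | Bookcase
4  | Goggles 
6  | Trowel  
8  | Desk    
9  | Rope    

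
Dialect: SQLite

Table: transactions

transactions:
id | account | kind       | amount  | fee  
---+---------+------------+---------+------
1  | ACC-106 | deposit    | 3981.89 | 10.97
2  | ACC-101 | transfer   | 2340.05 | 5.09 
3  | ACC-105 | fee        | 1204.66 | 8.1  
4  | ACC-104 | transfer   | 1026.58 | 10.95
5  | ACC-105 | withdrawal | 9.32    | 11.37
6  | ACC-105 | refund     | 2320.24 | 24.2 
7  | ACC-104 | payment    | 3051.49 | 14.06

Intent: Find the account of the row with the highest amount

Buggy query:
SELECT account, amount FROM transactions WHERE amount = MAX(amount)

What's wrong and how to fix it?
Bug: MAX(amount) is an aggregate and cannot be used directly in WHERE

Fix: Wrap MAX in a scalar subquery so WHERE compares against a single value

Corrected query:
SELECT account, amount FROM transactions WHERE amount = (SELECT MAX(amount) FROM transactions)

Result:
account | amount 
--------+--------
ACC-106 | 3981.89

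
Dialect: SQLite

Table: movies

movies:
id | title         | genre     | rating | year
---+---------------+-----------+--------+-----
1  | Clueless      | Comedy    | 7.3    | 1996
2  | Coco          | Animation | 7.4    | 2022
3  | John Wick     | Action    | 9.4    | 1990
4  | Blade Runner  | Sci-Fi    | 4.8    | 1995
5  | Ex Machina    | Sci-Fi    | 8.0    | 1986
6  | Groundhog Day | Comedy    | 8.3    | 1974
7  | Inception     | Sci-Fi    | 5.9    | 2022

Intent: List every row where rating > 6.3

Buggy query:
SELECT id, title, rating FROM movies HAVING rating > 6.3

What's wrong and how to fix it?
Bug: This is a non-aggregate query (no GROUP BY, no aggregates), so in SQLite the HAVING clause is invalid here; a row-level condition belongs in WHERE

Fix: Replace HAVING with WHERE since the condition applies to individual rows

Corrected query:
SELECT id, title, rating FROM movies WHERE rating > 6.3

Result:
id | title         | rating
---+---------------+-------
1  | Clueless      | 7.3   
2  | Coco          | 7.4   
3  | John Wick     | 9.4   
5  | Ex Machina    | 8     
6  | Groundhog Day | 8.3   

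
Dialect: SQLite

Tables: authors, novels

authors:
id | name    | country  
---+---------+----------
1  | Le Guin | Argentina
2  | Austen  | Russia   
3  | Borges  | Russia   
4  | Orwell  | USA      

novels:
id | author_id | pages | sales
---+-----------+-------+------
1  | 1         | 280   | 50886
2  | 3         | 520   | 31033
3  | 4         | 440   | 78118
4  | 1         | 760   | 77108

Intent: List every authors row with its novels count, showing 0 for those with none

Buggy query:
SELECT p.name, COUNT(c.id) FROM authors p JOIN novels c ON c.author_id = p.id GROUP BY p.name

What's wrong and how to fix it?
Bug: INNER JOIN drops authors rows that have no matching novels rows

Fix: Use LEFT JOIN so parents without children still appear (COUNT(c.id) gives 0)

Corrected query:
SELECT p.name, COUNT(c.id) FROM authors p LEFT JOIN novels c ON c.author_id = p.id GROUP BY p.name

Result:
name    | COUNT(c.id)
--------+------------
Austen  | 0          
Borges  | 1          
Le Guin | 2          
Orwell  | 1          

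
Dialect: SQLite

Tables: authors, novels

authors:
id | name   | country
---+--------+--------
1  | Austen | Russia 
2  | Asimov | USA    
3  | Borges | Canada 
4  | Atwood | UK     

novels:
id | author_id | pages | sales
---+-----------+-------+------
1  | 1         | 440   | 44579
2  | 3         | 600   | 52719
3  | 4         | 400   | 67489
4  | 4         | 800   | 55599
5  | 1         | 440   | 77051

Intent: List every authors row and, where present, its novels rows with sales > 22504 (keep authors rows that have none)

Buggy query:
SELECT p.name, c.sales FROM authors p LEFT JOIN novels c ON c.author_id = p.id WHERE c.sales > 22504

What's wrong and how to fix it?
Bug: A WHERE condition on the right-hand table after LEFT JOIN drops unmatched parents

Fix: Move the right-table condition into the ON clause so unmatched parents are kept

Corrected query:
SELECT p.name, c.sales FROM authors p LEFT JOIN novels c ON c.author_id = p.id AND c.sales > 22504

Result:
name   | sales
-------+------
Austen | 44579
Austen | 77051
Asimov | NULL 
Borges | 52719
Atwood | 55599
Atwood | 67489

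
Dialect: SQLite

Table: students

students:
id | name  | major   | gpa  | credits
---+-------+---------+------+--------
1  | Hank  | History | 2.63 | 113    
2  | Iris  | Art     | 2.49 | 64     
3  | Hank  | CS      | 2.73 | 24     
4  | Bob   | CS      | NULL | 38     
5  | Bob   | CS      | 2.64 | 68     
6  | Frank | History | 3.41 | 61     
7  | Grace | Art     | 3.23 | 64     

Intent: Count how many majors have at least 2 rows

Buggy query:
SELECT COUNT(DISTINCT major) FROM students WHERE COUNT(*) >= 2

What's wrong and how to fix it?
Bug: COUNT(*) cannot appear in WHERE; the per-group count doesn't exist yet

Fix: Group first with HAVING COUNT(*) >= 2, then COUNT the resulting groups

Corrected query:
SELECT COUNT(*) FROM (SELECT major FROM students GROUP BY major HAVING COUNT(*) >= 2)

Result:
COUNT(*)
--------
3       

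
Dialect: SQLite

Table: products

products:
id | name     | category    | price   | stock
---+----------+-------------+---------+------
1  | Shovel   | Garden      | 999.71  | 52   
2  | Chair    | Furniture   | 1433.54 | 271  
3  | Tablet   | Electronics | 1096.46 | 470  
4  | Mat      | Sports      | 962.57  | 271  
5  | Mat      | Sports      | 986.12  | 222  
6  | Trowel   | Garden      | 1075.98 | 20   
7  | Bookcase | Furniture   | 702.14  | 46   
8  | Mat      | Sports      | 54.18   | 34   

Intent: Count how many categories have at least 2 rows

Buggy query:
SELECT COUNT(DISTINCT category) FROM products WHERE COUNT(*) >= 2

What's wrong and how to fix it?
Bug: WHERE filters individual rows, not groups, so a group-level COUNT is invalid there

Fix: Use a subquery that GROUPs and filters with HAVING, then count its rows

Corrected query:
SELECT COUNT(*) FROM (SELECT category FROM products GROUP BY category HAVING COUNT(*) >= 2)

Result:
COUNT(*)
--------
3       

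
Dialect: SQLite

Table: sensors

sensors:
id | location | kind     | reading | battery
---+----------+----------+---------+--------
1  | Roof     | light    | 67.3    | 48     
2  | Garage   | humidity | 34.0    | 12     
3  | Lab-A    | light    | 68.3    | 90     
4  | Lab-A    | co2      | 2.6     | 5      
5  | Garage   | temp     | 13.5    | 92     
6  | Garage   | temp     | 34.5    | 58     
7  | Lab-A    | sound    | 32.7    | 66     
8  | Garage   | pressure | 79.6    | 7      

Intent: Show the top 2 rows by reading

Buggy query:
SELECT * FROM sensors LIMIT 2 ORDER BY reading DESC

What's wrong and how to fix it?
Bug: ORDER BY cannot follow LIMIT; LIMIT is the final clause

Fix: Sort with ORDER BY, then apply LIMIT

Corrected query:
SELECT * FROM sensors ORDER BY reading DESC LIMIT 2

Result:
id | location | kind     | reading | battery
---+----------+----------+---------+--------
8  | Garage   | pressure | 79.6    | 7      
3  | Lab-A    | light    | 68.3    | 90     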